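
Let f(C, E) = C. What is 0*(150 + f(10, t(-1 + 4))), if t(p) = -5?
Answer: 0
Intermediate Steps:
0*(150 + f(10, t(-1 + 4))) = 0*(150 + 10) = 0*160 = 0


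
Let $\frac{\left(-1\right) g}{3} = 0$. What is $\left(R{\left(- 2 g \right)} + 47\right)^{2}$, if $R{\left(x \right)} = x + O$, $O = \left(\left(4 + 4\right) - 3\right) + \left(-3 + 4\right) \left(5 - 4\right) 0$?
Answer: $2704$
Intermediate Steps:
$g = 0$ ($g = \left(-3\right) 0 = 0$)
$O = 5$ ($O = \left(8 - 3\right) + 1 \cdot 1 \cdot 0 = 5 + 1 \cdot 0 = 5 + 0 = 5$)
$R{\left(x \right)} = 5 + x$ ($R{\left(x \right)} = x + 5 = 5 + x$)
$\left(R{\left(- 2 g \right)} + 47\right)^{2} = \left(\left(5 - 0\right) + 47\right)^{2} = \left(\left(5 + 0\right) + 47\right)^{2} = \left(5 + 47\right)^{2} = 52^{2} = 2704$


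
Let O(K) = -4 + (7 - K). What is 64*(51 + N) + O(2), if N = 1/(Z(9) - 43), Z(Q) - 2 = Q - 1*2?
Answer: 55473/17 ≈ 3263.1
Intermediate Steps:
Z(Q) = Q (Z(Q) = 2 + (Q - 1*2) = 2 + (Q - 2) = 2 + (-2 + Q) = Q)
N = -1/34 (N = 1/(9 - 43) = 1/(-34) = -1/34 ≈ -0.029412)
O(K) = 3 - K
64*(51 + N) + O(2) = 64*(51 - 1/34) + (3 - 1*2) = 64*(1733/34) + (3 - 2) = 55456/17 + 1 = 55473/17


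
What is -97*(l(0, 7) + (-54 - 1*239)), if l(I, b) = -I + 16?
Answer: 26869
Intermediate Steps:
l(I, b) = 16 - I
-97*(l(0, 7) + (-54 - 1*239)) = -97*((16 - 1*0) + (-54 - 1*239)) = -97*((16 + 0) + (-54 - 239)) = -97*(16 - 293) = -97*(-277) = 26869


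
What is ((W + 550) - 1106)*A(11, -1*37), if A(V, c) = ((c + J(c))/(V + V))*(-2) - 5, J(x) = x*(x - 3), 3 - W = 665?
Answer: 1824564/11 ≈ 1.6587e+5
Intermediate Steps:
W = -662 (W = 3 - 1*665 = 3 - 665 = -662)
J(x) = x*(-3 + x)
A(V, c) = -5 - (c + c*(-3 + c))/V (A(V, c) = ((c + c*(-3 + c))/(V + V))*(-2) - 5 = ((c + c*(-3 + c))/((2*V)))*(-2) - 5 = ((c + c*(-3 + c))*(1/(2*V)))*(-2) - 5 = ((c + c*(-3 + c))/(2*V))*(-2) - 5 = -(c + c*(-3 + c))/V - 5 = -5 - (c + c*(-3 + c))/V)
((W + 550) - 1106)*A(11, -1*37) = ((-662 + 550) - 1106)*((-(-1*37)² - 5*11 + 2*(-1*37))/11) = (-112 - 1106)*((-1*(-37)² - 55 + 2*(-37))/11) = -1218*(-1*1369 - 55 - 74)/11 = -1218*(-1369 - 55 - 74)/11 = -1218*(-1498)/11 = -1218*(-1498/11) = 1824564/11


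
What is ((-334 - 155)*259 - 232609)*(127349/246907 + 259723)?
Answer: -23038465089558600/246907 ≈ -9.3308e+10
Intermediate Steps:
((-334 - 155)*259 - 232609)*(127349/246907 + 259723) = (-489*259 - 232609)*(127349*(1/246907) + 259723) = (-126651 - 232609)*(127349/246907 + 259723) = -359260*64127554110/246907 = -23038465089558600/246907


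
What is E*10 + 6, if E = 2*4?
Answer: 86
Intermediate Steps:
E = 8
E*10 + 6 = 8*10 + 6 = 80 + 6 = 86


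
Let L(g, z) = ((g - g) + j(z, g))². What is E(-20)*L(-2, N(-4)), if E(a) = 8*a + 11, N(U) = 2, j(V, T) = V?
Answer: -596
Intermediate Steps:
E(a) = 11 + 8*a
L(g, z) = z² (L(g, z) = ((g - g) + z)² = (0 + z)² = z²)
E(-20)*L(-2, N(-4)) = (11 + 8*(-20))*2² = (11 - 160)*4 = -149*4 = -596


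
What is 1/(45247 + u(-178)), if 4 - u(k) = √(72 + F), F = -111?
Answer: 45251/2047653040 + I*√39/2047653040 ≈ 2.2099e-5 + 3.0498e-9*I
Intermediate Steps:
u(k) = 4 - I*√39 (u(k) = 4 - √(72 - 111) = 4 - √(-39) = 4 - I*√39)
1/(45247 + u(-178)) = 1/(45247 + (4 - I*√39)) = 1/(45251 - I*√39)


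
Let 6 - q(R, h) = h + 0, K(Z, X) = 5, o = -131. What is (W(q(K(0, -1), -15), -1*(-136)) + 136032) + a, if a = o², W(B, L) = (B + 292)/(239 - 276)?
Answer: 5667828/37 ≈ 1.5318e+5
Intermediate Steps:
q(R, h) = 6 - h (q(R, h) = 6 - (h + 0) = 6 - h)
W(B, L) = -292/37 - B/37 (W(B, L) = (292 + B)/(-37) = (292 + B)*(-1/37) = -292/37 - B/37)
a = 17161 (a = (-131)² = 17161)
(W(q(K(0, -1), -15), -1*(-136)) + 136032) + a = ((-292/37 - (6 - 1*(-15))/37) + 136032) + 17161 = ((-292/37 - (6 + 15)/37) + 136032) + 17161 = ((-292/37 - 1/37*21) + 136032) + 17161 = ((-292/37 - 21/37) + 136032) + 17161 = (-313/37 + 136032) + 17161 = 5032871/37 + 17161 = 5667828/37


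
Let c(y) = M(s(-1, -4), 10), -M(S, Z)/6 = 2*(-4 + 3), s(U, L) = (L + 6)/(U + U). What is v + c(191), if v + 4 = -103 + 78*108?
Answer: 8329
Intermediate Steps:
v = 8317 (v = -4 + (-103 + 78*108) = -4 + (-103 + 8424) = -4 + 8321 = 8317)
s(U, L) = (6 + L)/(2*U) (s(U, L) = (6 + L)/((2*U)) = (6 + L)*(1/(2*U)) = (6 + L)/(2*U))
M(S, Z) = 12 (M(S, Z) = -12*(-4 + 3) = -12*(-1) = -6*(-2) = 12)
c(y) = 12
v + c(191) = 8317 + 12 = 8329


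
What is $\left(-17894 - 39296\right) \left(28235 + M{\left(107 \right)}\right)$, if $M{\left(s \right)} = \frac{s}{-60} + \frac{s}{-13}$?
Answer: $- \frac{125906581591}{78} \approx -1.6142 \cdot 10^{9}$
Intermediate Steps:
$M{\left(s \right)} = - \frac{73 s}{780}$ ($M{\left(s \right)} = s \left(- \frac{1}{60}\right) + s \left(- \frac{1}{13}\right) = - \frac{s}{60} - \frac{s}{13} = - \frac{73 s}{780}$)
$\left(-17894 - 39296\right) \left(28235 + M{\left(107 \right)}\right) = \left(-17894 - 39296\right) \left(28235 - \frac{7811}{780}\right) = - 57190 \left(28235 - \frac{7811}{780}\right) = \left(-57190\right) \frac{22015489}{780} = - \frac{125906581591}{78}$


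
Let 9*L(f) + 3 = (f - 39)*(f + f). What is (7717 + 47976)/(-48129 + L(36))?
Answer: -167079/144460 ≈ -1.1566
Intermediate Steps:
L(f) = -⅓ + 2*f*(-39 + f)/9 (L(f) = -⅓ + ((f - 39)*(f + f))/9 = -⅓ + ((-39 + f)*(2*f))/9 = -⅓ + (2*f*(-39 + f))/9 = -⅓ + 2*f*(-39 + f)/9)
(7717 + 47976)/(-48129 + L(36)) = (7717 + 47976)/(-48129 + (-⅓ - 26/3*36 + (2/9)*36²)) = 55693/(-48129 + (-⅓ - 312 + (2/9)*1296)) = 55693/(-48129 + (-⅓ - 312 + 288)) = 55693/(-48129 - 73/3) = 55693/(-144460/3) = 55693*(-3/144460) = -167079/144460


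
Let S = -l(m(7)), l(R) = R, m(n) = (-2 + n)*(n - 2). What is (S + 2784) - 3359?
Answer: -600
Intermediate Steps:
m(n) = (-2 + n)² (m(n) = (-2 + n)*(-2 + n) = (-2 + n)²)
S = -25 (S = -(-2 + 7)² = -1*5² = -1*25 = -25)
(S + 2784) - 3359 = (-25 + 2784) - 3359 = 2759 - 3359 = -600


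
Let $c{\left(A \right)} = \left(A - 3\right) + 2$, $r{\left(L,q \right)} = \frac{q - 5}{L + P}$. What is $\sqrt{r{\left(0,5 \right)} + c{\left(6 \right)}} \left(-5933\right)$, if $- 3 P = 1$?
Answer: $- 5933 \sqrt{5} \approx -13267.0$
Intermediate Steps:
$P = - \frac{1}{3}$ ($P = \left(- \frac{1}{3}\right) 1 = - \frac{1}{3} \approx -0.33333$)
$r{\left(L,q \right)} = \frac{-5 + q}{- \frac{1}{3} + L}$ ($r{\left(L,q \right)} = \frac{q - 5}{L - \frac{1}{3}} = \frac{-5 + q}{- \frac{1}{3} + L}$)
$c{\left(A \right)} = -1 + A$ ($c{\left(A \right)} = \left(-3 + A\right) + 2 = -1 + A$)
$\sqrt{r{\left(0,5 \right)} + c{\left(6 \right)}} \left(-5933\right) = \sqrt{\frac{3 \left(-5 + 5\right)}{-1 + 3 \cdot 0} + \left(-1 + 6\right)} \left(-5933\right) = \sqrt{3 \frac{1}{-1 + 0} \cdot 0 + 5} \left(-5933\right) = \sqrt{3 \frac{1}{-1} \cdot 0 + 5} \left(-5933\right) = \sqrt{3 \left(-1\right) 0 + 5} \left(-5933\right) = \sqrt{0 + 5} \left(-5933\right) = \sqrt{5} \left(-5933\right) = - 5933 \sqrt{5}$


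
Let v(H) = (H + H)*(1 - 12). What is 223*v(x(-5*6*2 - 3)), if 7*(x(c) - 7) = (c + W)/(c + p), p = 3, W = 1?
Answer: -3681953/105 ≈ -35066.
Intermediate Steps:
x(c) = 7 + (1 + c)/(7*(3 + c)) (x(c) = 7 + ((c + 1)/(c + 3))/7 = 7 + ((1 + c)/(3 + c))/7 = 7 + (1 + c)/(7*(3 + c)))
v(H) = -22*H (v(H) = (2*H)*(-11) = -22*H)
223*v(x(-5*6*2 - 3)) = 223*(-44*(74 + 25*(-5*6*2 - 3))/(7*(3 + (-5*6*2 - 3)))) = 223*(-44*(74 + 25*(-30*2 - 3))/(7*(3 + (-30*2 - 3)))) = 223*(-44*(74 + 25*(-60 - 3))/(7*(3 + (-60 - 3)))) = 223*(-44*(74 + 25*(-63))/(7*(3 - 63))) = 223*(-44*(74 - 1575)/(7*(-60))) = 223*(-44*(-1)*(-1501)/(7*60)) = 223*(-22*1501/210) = 223*(-16511/105) = -3681953/105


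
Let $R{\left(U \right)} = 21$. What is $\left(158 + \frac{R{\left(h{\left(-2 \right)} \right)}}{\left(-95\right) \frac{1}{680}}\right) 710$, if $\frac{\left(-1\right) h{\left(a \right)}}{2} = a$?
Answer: $\frac{103660}{19} \approx 5455.8$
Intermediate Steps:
$h{\left(a \right)} = - 2 a$
$\left(158 + \frac{R{\left(h{\left(-2 \right)} \right)}}{\left(-95\right) \frac{1}{680}}\right) 710 = \left(158 + \frac{21}{\left(-95\right) \frac{1}{680}}\right) 710 = \left(158 + \frac{21}{- \frac{19}{136}}\right) 710 = \left(158 + 21 \left(- \frac{136}{19}\right)\right) 710 = \left(158 - \frac{2856}{19}\right) 710 = \frac{146}{19} \cdot 710 = \frac{103660}{19}$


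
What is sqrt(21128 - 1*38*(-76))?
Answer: 4*sqrt(1501) ≈ 154.97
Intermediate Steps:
sqrt(21128 - 1*38*(-76)) = sqrt(21128 - 38*(-76)) = sqrt(21128 + 2888) = sqrt(24016) = 4*sqrt(1501)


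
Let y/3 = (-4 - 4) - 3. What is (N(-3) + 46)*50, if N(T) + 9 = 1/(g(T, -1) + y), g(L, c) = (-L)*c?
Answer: 33275/18 ≈ 1848.6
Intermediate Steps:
g(L, c) = -L*c
y = -33 (y = 3*((-4 - 4) - 3) = 3*(-8 - 3) = 3*(-11) = -33)
N(T) = -9 + 1/(-33 + T) (N(T) = -9 + 1/(-1*T*(-1) - 33) = -9 + 1/(T - 33) = -9 + 1/(-33 + T))
(N(-3) + 46)*50 = ((-298 + 9*(-3))/(33 - 1*(-3)) + 46)*50 = ((-298 - 27)/(33 + 3) + 46)*50 = (-325/36 + 46)*50 = (1331/36)*50 = 33275/18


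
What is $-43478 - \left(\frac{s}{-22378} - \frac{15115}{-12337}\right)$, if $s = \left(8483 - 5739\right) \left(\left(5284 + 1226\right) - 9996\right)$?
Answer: $- \frac{6060820720893}{138038693} \approx -43907.0$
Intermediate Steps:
$s = -9565584$ ($s = 2744 \left(6510 - 9996\right) = 2744 \left(-3486\right) = -9565584$)
$-43478 - \left(\frac{s}{-22378} - \frac{15115}{-12337}\right) = -43478 - \left(- \frac{9565584}{-22378} - \frac{15115}{-12337}\right) = -43478 - \left(\left(-9565584\right) \left(- \frac{1}{22378}\right) - - \frac{15115}{12337}\right) = -43478 - \left(\frac{4782792}{11189} + \frac{15115}{12337}\right) = -43478 - \frac{59174426639}{138038693} = - \frac{6060820720893}{138038693}$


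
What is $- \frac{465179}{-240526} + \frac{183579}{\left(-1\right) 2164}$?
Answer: $- \frac{150870193}{1819924} \approx -82.899$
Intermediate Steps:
$- \frac{465179}{-240526} + \frac{183579}{\left(-1\right) 2164} = \left(-465179\right) \left(- \frac{1}{240526}\right) + \frac{183579}{-2164} = \frac{3253}{1682} + 183579 \left(- \frac{1}{2164}\right) = \frac{3253}{1682} - \frac{183579}{2164} = - \frac{150870193}{1819924}$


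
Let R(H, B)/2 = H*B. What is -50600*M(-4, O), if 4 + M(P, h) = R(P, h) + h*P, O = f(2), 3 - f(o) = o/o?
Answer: 1416800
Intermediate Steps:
f(o) = 2 (f(o) = 3 - o/o = 3 - 1*1 = 3 - 1 = 2)
O = 2
R(H, B) = 2*B*H (R(H, B) = 2*(H*B) = 2*(B*H) = 2*B*H)
M(P, h) = -4 + 3*P*h (M(P, h) = -4 + (2*h*P + h*P) = -4 + (2*P*h + P*h) = -4 + 3*P*h)
-50600*M(-4, O) = -50600*(-4 + 3*(-4)*2) = -50600*(-4 - 24) = -50600*(-28) = 1416800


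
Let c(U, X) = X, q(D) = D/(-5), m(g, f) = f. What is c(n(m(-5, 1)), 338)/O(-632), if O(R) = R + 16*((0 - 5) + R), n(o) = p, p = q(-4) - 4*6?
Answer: -169/5412 ≈ -0.031227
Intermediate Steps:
q(D) = -D/5 (q(D) = D*(-⅕) = -D/5)
p = -116/5 (p = -⅕*(-4) - 4*6 = ⅘ - 24 = -116/5 ≈ -23.200)
n(o) = -116/5
O(R) = -80 + 17*R (O(R) = R + 16*(-5 + R) = R + (-80 + 16*R) = -80 + 17*R)
c(n(m(-5, 1)), 338)/O(-632) = 338/(-80 + 17*(-632)) = 338/(-80 - 10744) = 338/(-10824) = 338*(-1/10824) = -169/5412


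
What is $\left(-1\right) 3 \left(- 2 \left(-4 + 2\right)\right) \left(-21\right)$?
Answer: $252$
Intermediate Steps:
$\left(-1\right) 3 \left(- 2 \left(-4 + 2\right)\right) \left(-21\right) = - 3 \left(\left(-2\right) \left(-2\right)\right) \left(-21\right) = \left(-3\right) 4 \left(-21\right) = \left(-12\right) \left(-21\right) = 252$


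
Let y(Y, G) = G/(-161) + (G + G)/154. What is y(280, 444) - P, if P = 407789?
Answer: -722188991/1771 ≈ -4.0779e+5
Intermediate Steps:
y(Y, G) = 12*G/1771 (y(Y, G) = G*(-1/161) + (2*G)*(1/154) = -G/161 + G/77 = 12*G/1771)
y(280, 444) - P = (12/1771)*444 - 1*407789 = 5328/1771 - 407789 = -722188991/1771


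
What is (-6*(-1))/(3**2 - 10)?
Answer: -6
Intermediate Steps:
(-6*(-1))/(3**2 - 10) = 6/(9 - 10) = 6/(-1) = 6*(-1) = -6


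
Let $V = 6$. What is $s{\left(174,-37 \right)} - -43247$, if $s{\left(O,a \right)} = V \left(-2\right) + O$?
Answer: $43409$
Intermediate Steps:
$s{\left(O,a \right)} = -12 + O$ ($s{\left(O,a \right)} = 6 \left(-2\right) + O = -12 + O$)
$s{\left(174,-37 \right)} - -43247 = \left(-12 + 174\right) - -43247 = 162 + 43247 = 43409$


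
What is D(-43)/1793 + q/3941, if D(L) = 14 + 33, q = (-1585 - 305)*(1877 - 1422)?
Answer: -220243589/1009459 ≈ -218.18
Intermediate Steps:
q = -859950 (q = -1890*455 = -859950)
D(L) = 47
D(-43)/1793 + q/3941 = 47/1793 - 859950/3941 = 47*(1/1793) - 859950*1/3941 = 47/1793 - 122850/563 = -220243589/1009459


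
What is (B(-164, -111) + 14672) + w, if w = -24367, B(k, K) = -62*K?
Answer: -2813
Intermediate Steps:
(B(-164, -111) + 14672) + w = (-62*(-111) + 14672) - 24367 = (6882 + 14672) - 24367 = 21554 - 24367 = -2813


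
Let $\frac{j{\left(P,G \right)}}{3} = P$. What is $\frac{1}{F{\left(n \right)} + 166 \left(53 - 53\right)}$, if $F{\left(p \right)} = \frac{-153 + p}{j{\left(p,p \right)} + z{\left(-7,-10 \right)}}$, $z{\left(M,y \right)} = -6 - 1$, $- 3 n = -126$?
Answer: $- \frac{119}{111} \approx -1.0721$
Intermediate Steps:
$j{\left(P,G \right)} = 3 P$
$n = 42$ ($n = \left(- \frac{1}{3}\right) \left(-126\right) = 42$)
$z{\left(M,y \right)} = -7$ ($z{\left(M,y \right)} = -6 - 1 = -7$)
$F{\left(p \right)} = \frac{-153 + p}{-7 + 3 p}$ ($F{\left(p \right)} = \frac{-153 + p}{3 p - 7} = \frac{-153 + p}{-7 + 3 p}$)
$\frac{1}{F{\left(n \right)} + 166 \left(53 - 53\right)} = \frac{1}{\frac{-153 + 42}{-7 + 3 \cdot 42} + 166 \left(53 - 53\right)} = \frac{1}{\frac{1}{-7 + 126} \left(-111\right) + 166 \left(53 - 53\right)} = \frac{1}{\frac{1}{119} \left(-111\right) + 166 \cdot 0} = \frac{1}{\frac{1}{119} \left(-111\right) + 0} = \frac{1}{- \frac{111}{119} + 0} = \frac{1}{- \frac{111}{119}} = - \frac{119}{111}$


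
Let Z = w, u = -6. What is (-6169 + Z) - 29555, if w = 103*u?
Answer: -36342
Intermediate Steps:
w = -618 (w = 103*(-6) = -618)
Z = -618
(-6169 + Z) - 29555 = (-6169 - 618) - 29555 = -6787 - 29555 = -36342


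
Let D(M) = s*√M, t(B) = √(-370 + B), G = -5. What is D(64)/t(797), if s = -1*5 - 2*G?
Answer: 40*√427/427 ≈ 1.9357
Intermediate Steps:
s = 5 (s = -1*5 - 2*(-5) = -5 + 10 = 5)
D(M) = 5*√M
D(64)/t(797) = (5*√64)/(√(-370 + 797)) = (5*8)/(√427) = 40*(√427/427) = 40*√427/427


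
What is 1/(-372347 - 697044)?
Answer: -1/1069391 ≈ -9.3511e-7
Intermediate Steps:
1/(-372347 - 697044) = 1/(-1069391) = -1/1069391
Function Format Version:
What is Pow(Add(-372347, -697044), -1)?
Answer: Rational(-1, 1069391) ≈ -9.3511e-7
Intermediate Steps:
Pow(Add(-372347, -697044), -1) = Pow(-1069391, -1) = Rational(-1, 1069391)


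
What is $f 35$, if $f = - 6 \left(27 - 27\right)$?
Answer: $0$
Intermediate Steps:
$f = 0$ ($f = \left(-6\right) 0 = 0$)
$f 35 = 0 \cdot 35 = 0$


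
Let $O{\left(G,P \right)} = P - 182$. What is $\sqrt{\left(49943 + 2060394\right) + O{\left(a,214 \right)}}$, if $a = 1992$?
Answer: $\sqrt{2110369} \approx 1452.7$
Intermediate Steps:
$O{\left(G,P \right)} = -182 + P$
$\sqrt{\left(49943 + 2060394\right) + O{\left(a,214 \right)}} = \sqrt{\left(49943 + 2060394\right) + \left(-182 + 214\right)} = \sqrt{2110337 + 32} = \sqrt{2110369}$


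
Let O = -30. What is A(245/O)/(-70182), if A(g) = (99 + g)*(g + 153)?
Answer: -473605/2526552 ≈ -0.18745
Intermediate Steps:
A(g) = (99 + g)*(153 + g)
A(245/O)/(-70182) = (15147 + (245/(-30))² + 252*(245/(-30)))/(-70182) = (15147 + (245*(-1/30))² + 252*(245*(-1/30)))*(-1/70182) = (15147 + (-49/6)² + 252*(-49/6))*(-1/70182) = (15147 + 2401/36 - 2058)*(-1/70182) = (473605/36)*(-1/70182) = -473605/2526552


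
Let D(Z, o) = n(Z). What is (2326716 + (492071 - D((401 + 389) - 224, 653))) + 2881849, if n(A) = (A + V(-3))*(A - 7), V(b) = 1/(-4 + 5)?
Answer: 5383683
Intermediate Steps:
V(b) = 1 (V(b) = 1/1 = 1)
n(A) = (1 + A)*(-7 + A) (n(A) = (A + 1)*(A - 7) = (1 + A)*(-7 + A))
D(Z, o) = -7 + Z² - 6*Z
(2326716 + (492071 - D((401 + 389) - 224, 653))) + 2881849 = (2326716 + (492071 - (-7 + ((401 + 389) - 224)² - 6*((401 + 389) - 224)))) + 2881849 = (2326716 + (492071 - (-7 + (790 - 224)² - 6*(790 - 224)))) + 2881849 = (2326716 + (492071 - (-7 + 566² - 6*566))) + 2881849 = (2326716 + (492071 - (-7 + 320356 - 3396))) + 2881849 = (2326716 + (492071 - 1*316953)) + 2881849 = (2326716 + (492071 - 316953)) + 2881849 = (2326716 + 175118) + 2881849 = 2501834 + 2881849 = 5383683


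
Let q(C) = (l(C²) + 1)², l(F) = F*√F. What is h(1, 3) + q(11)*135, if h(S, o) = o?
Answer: 239520243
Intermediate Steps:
l(F) = F^(3/2)
q(C) = (1 + (C²)^(3/2))² (q(C) = ((C²)^(3/2) + 1)² = (1 + (C²)^(3/2))²)
h(1, 3) + q(11)*135 = 3 + (1 + (11²)^(3/2))²*135 = 3 + (1 + 121^(3/2))²*135 = 3 + (1 + 1331)²*135 = 3 + 1332²*135 = 3 + 1774224*135 = 3 + 239520240 = 239520243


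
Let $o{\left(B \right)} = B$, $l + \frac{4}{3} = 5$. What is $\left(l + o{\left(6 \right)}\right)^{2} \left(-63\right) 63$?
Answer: $-370881$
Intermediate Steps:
$l = \frac{11}{3}$ ($l = - \frac{4}{3} + 5 = \frac{11}{3} \approx 3.6667$)
$\left(l + o{\left(6 \right)}\right)^{2} \left(-63\right) 63 = \left(\frac{11}{3} + 6\right)^{2} \left(-63\right) 63 = \left(\frac{29}{3}\right)^{2} \left(-63\right) 63 = \frac{841}{9} \left(-63\right) 63 = \left(-5887\right) 63 = -370881$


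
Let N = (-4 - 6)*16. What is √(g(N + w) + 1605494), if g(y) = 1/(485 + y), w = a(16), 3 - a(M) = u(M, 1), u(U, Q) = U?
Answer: √39071302062/156 ≈ 1267.1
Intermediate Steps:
a(M) = 3 - M
w = -13 (w = 3 - 1*16 = 3 - 16 = -13)
N = -160 (N = -10*16 = -160)
√(g(N + w) + 1605494) = √(1/(485 + (-160 - 13)) + 1605494) = √(1/(485 - 173) + 1605494) = √(1/312 + 1605494) = √(500914129/312) = √39071302062/156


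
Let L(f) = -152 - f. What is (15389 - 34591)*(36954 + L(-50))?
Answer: -707632104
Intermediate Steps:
(15389 - 34591)*(36954 + L(-50)) = (15389 - 34591)*(36954 + (-152 - 1*(-50))) = -19202*(36954 + (-152 + 50)) = -19202*(36954 - 102) = -19202*36852 = -707632104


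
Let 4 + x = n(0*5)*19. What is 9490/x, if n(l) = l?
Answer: -4745/2 ≈ -2372.5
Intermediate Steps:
x = -4 (x = -4 + (0*5)*19 = -4 + 0*19 = -4 + 0 = -4)
9490/x = 9490/(-4) = 9490*(-¼) = -4745/2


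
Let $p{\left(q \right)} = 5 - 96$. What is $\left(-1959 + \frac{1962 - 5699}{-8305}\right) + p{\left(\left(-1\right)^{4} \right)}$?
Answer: $- \frac{17021513}{8305} \approx -2049.6$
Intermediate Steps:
$p{\left(q \right)} = -91$
$\left(-1959 + \frac{1962 - 5699}{-8305}\right) + p{\left(\left(-1\right)^{4} \right)} = \left(-1959 + \frac{1962 - 5699}{-8305}\right) - 91 = \left(-1959 + \left(1962 - 5699\right) \left(- \frac{1}{8305}\right)\right) - 91 = \left(-1959 - - \frac{3737}{8305}\right) - 91 = \left(-1959 + \frac{3737}{8305}\right) - 91 = - \frac{16265758}{8305} - 91 = - \frac{17021513}{8305}$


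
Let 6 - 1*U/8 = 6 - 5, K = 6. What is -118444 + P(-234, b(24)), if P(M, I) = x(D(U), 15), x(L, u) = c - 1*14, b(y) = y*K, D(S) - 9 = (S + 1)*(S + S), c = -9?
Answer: -118467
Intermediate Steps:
U = 40 (U = 48 - 8*(6 - 5) = 48 - 8*1 = 48 - 8 = 40)
D(S) = 9 + 2*S*(1 + S) (D(S) = 9 + (S + 1)*(S + S) = 9 + (1 + S)*(2*S) = 9 + 2*S*(1 + S))
b(y) = 6*y (b(y) = y*6 = 6*y)
x(L, u) = -23 (x(L, u) = -9 - 1*14 = -9 - 14 = -23)
P(M, I) = -23
-118444 + P(-234, b(24)) = -118444 - 23 = -118467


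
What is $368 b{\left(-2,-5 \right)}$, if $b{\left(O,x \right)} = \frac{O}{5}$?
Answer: $- \frac{736}{5} \approx -147.2$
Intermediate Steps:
$b{\left(O,x \right)} = \frac{O}{5}$ ($b{\left(O,x \right)} = O \frac{1}{5} = \frac{O}{5}$)
$368 b{\left(-2,-5 \right)} = 368 \cdot \frac{1}{5} \left(-2\right) = 368 \left(- \frac{2}{5}\right) = - \frac{736}{5}$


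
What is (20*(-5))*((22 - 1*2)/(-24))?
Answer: 250/3 ≈ 83.333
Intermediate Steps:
(20*(-5))*((22 - 1*2)/(-24)) = -100*(22 - 2)*(-1)/24 = -2000*(-1)/24 = -100*(-5/6) = 250/3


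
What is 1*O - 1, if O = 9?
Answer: 8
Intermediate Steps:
1*O - 1 = 1*9 - 1 = 9 - 1 = 8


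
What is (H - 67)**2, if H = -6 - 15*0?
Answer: 5329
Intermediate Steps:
H = -6 (H = -6 - 3*0 = -6 + 0 = -6)
(H - 67)**2 = (-6 - 67)**2 = (-73)**2 = 5329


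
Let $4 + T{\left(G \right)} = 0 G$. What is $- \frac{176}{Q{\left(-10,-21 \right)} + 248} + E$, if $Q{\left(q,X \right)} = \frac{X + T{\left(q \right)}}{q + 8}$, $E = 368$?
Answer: $\frac{191376}{521} \approx 367.32$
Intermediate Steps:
$T{\left(G \right)} = -4$ ($T{\left(G \right)} = -4 + 0 G = -4 + 0 = -4$)
$Q{\left(q,X \right)} = \frac{-4 + X}{8 + q}$ ($Q{\left(q,X \right)} = \frac{X - 4}{q + 8} = \frac{-4 + X}{8 + q}$)
$- \frac{176}{Q{\left(-10,-21 \right)} + 248} + E = - \frac{176}{\frac{-4 - 21}{8 - 10} + 248} + 368 = - \frac{176}{\frac{1}{-2} \left(-25\right) + 248} + 368 = - \frac{176}{\left(- \frac{1}{2}\right) \left(-25\right) + 248} + 368 = - \frac{176}{\frac{25}{2} + 248} + 368 = - \frac{176}{\frac{521}{2}} + 368 = \left(-176\right) \frac{2}{521} + 368 = - \frac{352}{521} + 368 = \frac{191376}{521}$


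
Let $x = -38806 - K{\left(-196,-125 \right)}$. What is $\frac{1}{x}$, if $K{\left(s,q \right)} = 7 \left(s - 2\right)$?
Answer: $- \frac{1}{37420} \approx -2.6724 \cdot 10^{-5}$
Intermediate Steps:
$K{\left(s,q \right)} = -14 + 7 s$ ($K{\left(s,q \right)} = 7 \left(-2 + s\right) = -14 + 7 s$)
$x = -37420$ ($x = -38806 - \left(-14 + 7 \left(-196\right)\right) = -38806 - \left(-14 - 1372\right) = -38806 - -1386 = -38806 + 1386 = -37420$)
$\frac{1}{x} = \frac{1}{-37420} = - \frac{1}{37420}$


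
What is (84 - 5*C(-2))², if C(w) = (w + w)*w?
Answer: 1936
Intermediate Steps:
C(w) = 2*w² (C(w) = (2*w)*w = 2*w²)
(84 - 5*C(-2))² = (84 - 10*(-2)²)² = (84 - 10*4)² = (84 - 5*8)² = (84 - 40)² = 44² = 1936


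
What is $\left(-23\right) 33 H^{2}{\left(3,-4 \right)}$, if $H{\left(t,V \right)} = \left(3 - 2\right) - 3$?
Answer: $-3036$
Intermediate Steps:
$H{\left(t,V \right)} = -2$ ($H{\left(t,V \right)} = 1 - 3 = -2$)
$\left(-23\right) 33 H^{2}{\left(3,-4 \right)} = \left(-23\right) 33 \left(-2\right)^{2} = \left(-759\right) 4 = -3036$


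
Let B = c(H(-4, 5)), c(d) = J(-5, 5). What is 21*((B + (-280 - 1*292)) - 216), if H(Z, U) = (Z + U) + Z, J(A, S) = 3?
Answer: -16485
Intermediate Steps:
H(Z, U) = U + 2*Z (H(Z, U) = (U + Z) + Z = U + 2*Z)
c(d) = 3
B = 3
21*((B + (-280 - 1*292)) - 216) = 21*((3 + (-280 - 1*292)) - 216) = 21*((3 + (-280 - 292)) - 216) = 21*((3 - 572) - 216) = 21*(-569 - 216) = 21*(-785) = -16485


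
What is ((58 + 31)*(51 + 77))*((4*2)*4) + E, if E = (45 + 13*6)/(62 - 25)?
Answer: 13488251/37 ≈ 3.6455e+5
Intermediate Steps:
E = 123/37 (E = (45 + 78)/37 = 123*(1/37) = 123/37 ≈ 3.3243)
((58 + 31)*(51 + 77))*((4*2)*4) + E = ((58 + 31)*(51 + 77))*((4*2)*4) + 123/37 = (89*128)*(8*4) + 123/37 = 11392*32 + 123/37 = 364544 + 123/37 = 13488251/37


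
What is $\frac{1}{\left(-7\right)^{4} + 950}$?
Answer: $\frac{1}{3351} \approx 0.00029842$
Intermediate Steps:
$\frac{1}{\left(-7\right)^{4} + 950} = \frac{1}{2401 + 950} = \frac{1}{3351}$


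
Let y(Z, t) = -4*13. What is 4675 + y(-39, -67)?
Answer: 4623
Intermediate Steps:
y(Z, t) = -52
4675 + y(-39, -67) = 4675 - 52 = 4623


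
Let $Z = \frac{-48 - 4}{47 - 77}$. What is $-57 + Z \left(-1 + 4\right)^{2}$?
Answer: $- \frac{207}{5} \approx -41.4$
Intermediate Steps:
$Z = \frac{26}{15}$ ($Z = - \frac{52}{-30} = \left(-52\right) \left(- \frac{1}{30}\right) = \frac{26}{15} \approx 1.7333$)
$-57 + Z \left(-1 + 4\right)^{2} = -57 + \frac{26 \left(-1 + 4\right)^{2}}{15} = -57 + \frac{26 \cdot 3^{2}}{15} = -57 + \frac{26}{15} \cdot 9 = -57 + \frac{78}{5} = - \frac{207}{5}$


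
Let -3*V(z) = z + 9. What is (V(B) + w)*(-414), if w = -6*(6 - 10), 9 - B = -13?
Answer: -5658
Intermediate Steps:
B = 22 (B = 9 - 1*(-13) = 9 + 13 = 22)
w = 24 (w = -6*(-4) = 24)
V(z) = -3 - z/3 (V(z) = -(z + 9)/3 = -(9 + z)/3 = -3 - z/3)
(V(B) + w)*(-414) = ((-3 - ⅓*22) + 24)*(-414) = ((-3 - 22/3) + 24)*(-414) = (-31/3 + 24)*(-414) = (41/3)*(-414) = -5658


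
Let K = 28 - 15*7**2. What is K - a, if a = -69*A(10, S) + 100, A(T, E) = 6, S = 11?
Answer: -393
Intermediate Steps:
K = -707 (K = 28 - 15*49 = 28 - 735 = -707)
a = -314 (a = -69*6 + 100 = -414 + 100 = -314)
K - a = -707 - 1*(-314) = -707 + 314 = -393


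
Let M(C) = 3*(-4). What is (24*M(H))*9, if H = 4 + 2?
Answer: -2592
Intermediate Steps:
H = 6
M(C) = -12
(24*M(H))*9 = (24*(-12))*9 = -288*9 = -2592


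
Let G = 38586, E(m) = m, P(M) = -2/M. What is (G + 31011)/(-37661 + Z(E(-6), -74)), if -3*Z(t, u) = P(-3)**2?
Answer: -170829/92441 ≈ -1.8480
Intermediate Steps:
Z(t, u) = -4/27 (Z(t, u) = -(-2/(-3))**2/3 = -(-2*(-1/3))**2/3 = -(2/3)**2/3 = -1/3*4/9 = -4/27)
(G + 31011)/(-37661 + Z(E(-6), -74)) = (38586 + 31011)/(-37661 - 4/27) = 69597/(-1016851/27) = 69597*(-27/1016851) = -170829/92441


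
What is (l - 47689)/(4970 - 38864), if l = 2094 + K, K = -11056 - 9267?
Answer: 32959/16947 ≈ 1.9448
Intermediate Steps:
K = -20323
l = -18229 (l = 2094 - 20323 = -18229)
(l - 47689)/(4970 - 38864) = (-18229 - 47689)/(4970 - 38864) = -65918/(-33894) = -65918*(-1/33894) = 32959/16947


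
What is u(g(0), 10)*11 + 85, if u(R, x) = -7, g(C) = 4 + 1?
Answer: 8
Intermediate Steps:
g(C) = 5
u(g(0), 10)*11 + 85 = -7*11 + 85 = -77 + 85 = 8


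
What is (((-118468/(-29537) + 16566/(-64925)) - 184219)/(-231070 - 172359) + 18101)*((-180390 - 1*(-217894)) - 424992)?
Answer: -5426467877209205073192896/773651648067025 ≈ -7.0141e+9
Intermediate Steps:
(((-118468/(-29537) + 16566/(-64925)) - 184219)/(-231070 - 172359) + 18101)*((-180390 - 1*(-217894)) - 424992) = (((-118468*(-1/29537) + 16566*(-1/64925)) - 184219)/(-403429) + 18101)*((-180390 + 217894) - 424992) = (((118468/29537 - 16566/64925) - 184219)*(-1/403429) + 18101)*(37504 - 424992) = ((7202224958/1917689725 - 184219)*(-1/403429) + 18101)*(-387488) = (-353267681224817/1917689725*(-1/403429) + 18101)*(-387488) = (353267681224817/773651648067025 + 18101)*(-387488) = (14004221749342444342/773651648067025)*(-387488) = -5426467877209205073192896/773651648067025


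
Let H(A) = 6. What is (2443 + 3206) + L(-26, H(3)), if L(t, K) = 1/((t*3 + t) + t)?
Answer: 734369/130 ≈ 5649.0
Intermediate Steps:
L(t, K) = 1/(5*t) (L(t, K) = 1/((3*t + t) + t) = 1/(4*t + t) = 1/(5*t))
(2443 + 3206) + L(-26, H(3)) = (2443 + 3206) + (⅕)/(-26) = 5649 + (⅕)*(-1/26) = 5649 - 1/130 = 734369/130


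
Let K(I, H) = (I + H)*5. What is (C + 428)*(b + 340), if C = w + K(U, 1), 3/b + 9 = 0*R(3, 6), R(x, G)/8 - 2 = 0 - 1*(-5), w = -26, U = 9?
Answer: 460588/3 ≈ 1.5353e+5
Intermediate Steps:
K(I, H) = 5*H + 5*I (K(I, H) = (H + I)*5 = 5*H + 5*I)
R(x, G) = 56 (R(x, G) = 16 + 8*(0 - 1*(-5)) = 16 + 8*(0 + 5) = 16 + 8*5 = 16 + 40 = 56)
b = -⅓ (b = 3/(-9 + 0*56) = 3/(-9 + 0) = 3/(-9) = 3*(-⅑) = -⅓ ≈ -0.33333)
C = 24 (C = -26 + (5*1 + 5*9) = -26 + (5 + 45) = -26 + 50 = 24)
(C + 428)*(b + 340) = (24 + 428)*(-⅓ + 340) = 452*(1019/3) = 460588/3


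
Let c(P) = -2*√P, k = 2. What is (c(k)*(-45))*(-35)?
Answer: -3150*√2 ≈ -4454.8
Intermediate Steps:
(c(k)*(-45))*(-35) = (-2*√2*(-45))*(-35) = (90*√2)*(-35) = -3150*√2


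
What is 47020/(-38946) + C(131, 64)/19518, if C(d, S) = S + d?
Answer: -151690315/126691338 ≈ -1.1973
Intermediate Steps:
47020/(-38946) + C(131, 64)/19518 = 47020/(-38946) + (64 + 131)/19518 = 47020*(-1/38946) + 195*(1/19518) = -23510/19473 + 65/6506 = -151690315/126691338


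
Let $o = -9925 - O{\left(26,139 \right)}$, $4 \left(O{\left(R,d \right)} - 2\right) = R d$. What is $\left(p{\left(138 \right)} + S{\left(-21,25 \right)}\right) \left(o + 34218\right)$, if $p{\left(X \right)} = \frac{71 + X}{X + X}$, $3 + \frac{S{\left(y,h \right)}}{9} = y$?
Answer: $- \frac{2778762425}{552} \approx -5.034 \cdot 10^{6}$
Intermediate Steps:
$S{\left(y,h \right)} = -27 + 9 y$
$O{\left(R,d \right)} = 2 + \frac{R d}{4}$
$p{\left(X \right)} = \frac{71 + X}{2 X}$
$o = - \frac{21661}{2}$ ($o = -9925 - \left(2 + \frac{1}{4} \cdot 26 \cdot 139\right) = -9925 - \left(2 + \frac{1807}{2}\right) = -9925 - \frac{1811}{2} = - \frac{21661}{2} \approx -10831.0$)
$\left(p{\left(138 \right)} + S{\left(-21,25 \right)}\right) \left(o + 34218\right) = \left(\frac{71 + 138}{2 \cdot 138} + \left(-27 + 9 \left(-21\right)\right)\right) \left(- \frac{21661}{2} + 34218\right) = \left(\frac{1}{2} \cdot \frac{1}{138} \cdot 209 - 216\right) \frac{46775}{2} = \left(\frac{209}{276} - 216\right) \frac{46775}{2} = \left(- \frac{59407}{276}\right) \frac{46775}{2} = - \frac{2778762425}{552}$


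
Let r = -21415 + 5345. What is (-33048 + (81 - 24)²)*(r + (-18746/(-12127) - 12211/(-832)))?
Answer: 4826759208906789/10089664 ≈ 4.7839e+8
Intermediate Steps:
r = -16070
(-33048 + (81 - 24)²)*(r + (-18746/(-12127) - 12211/(-832))) = (-33048 + (81 - 24)²)*(-16070 + (-18746/(-12127) - 12211/(-832))) = (-33048 + 57²)*(-16070 + (-18746*(-1/12127) - 12211*(-1/832))) = (-33048 + 3249)*(-16070 + (18746/12127 + 12211/832)) = -29799*(-16070 + 163679469/10089664) = -29799*(-161977221011/10089664) = 4826759208906789/10089664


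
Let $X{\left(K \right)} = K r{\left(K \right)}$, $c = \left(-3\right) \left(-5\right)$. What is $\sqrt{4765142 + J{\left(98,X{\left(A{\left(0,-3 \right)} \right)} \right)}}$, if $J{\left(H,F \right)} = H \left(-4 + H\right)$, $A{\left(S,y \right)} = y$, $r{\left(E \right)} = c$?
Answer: $\sqrt{4774354} \approx 2185.0$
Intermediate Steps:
$c = 15$
$r{\left(E \right)} = 15$
$X{\left(K \right)} = 15 K$ ($X{\left(K \right)} = K 15 = 15 K$)
$\sqrt{4765142 + J{\left(98,X{\left(A{\left(0,-3 \right)} \right)} \right)}} = \sqrt{4765142 + 98 \left(-4 + 98\right)} = \sqrt{4765142 + 98 \cdot 94} = \sqrt{4765142 + 9212} = \sqrt{4774354}$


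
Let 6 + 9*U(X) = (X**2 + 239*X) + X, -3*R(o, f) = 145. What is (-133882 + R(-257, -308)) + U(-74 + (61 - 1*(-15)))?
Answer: -1204895/9 ≈ -1.3388e+5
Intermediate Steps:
R(o, f) = -145/3 (R(o, f) = -1/3*145 = -145/3)
U(X) = -2/3 + X**2/9 + 80*X/3 (U(X) = -2/3 + ((X**2 + 239*X) + X)/9 = -2/3 + (X**2 + 240*X)/9 = -2/3 + (X**2/9 + 80*X/3) = -2/3 + X**2/9 + 80*X/3)
(-133882 + R(-257, -308)) + U(-74 + (61 - 1*(-15))) = (-133882 - 145/3) + (-2/3 + (-74 + (61 - 1*(-15)))**2/9 + 80*(-74 + (61 - 1*(-15)))/3) = -401791/3 + (-2/3 + (-74 + (61 + 15))**2/9 + 80*(-74 + (61 + 15))/3) = -401791/3 + (-2/3 + (-74 + 76)**2/9 + 80*(-74 + 76)/3) = -401791/3 + (-2/3 + (1/9)*2**2 + (80/3)*2) = -401791/3 + (-2/3 + (1/9)*4 + 160/3) = -401791/3 + (-2/3 + 4/9 + 160/3) = -401791/3 + 478/9 = -1204895/9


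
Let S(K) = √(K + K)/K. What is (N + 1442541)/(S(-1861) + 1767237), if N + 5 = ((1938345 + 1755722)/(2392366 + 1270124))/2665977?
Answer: 1187780162954211998168361661/1455138070618801158158695770 + 1083468161638416719*I*√3722/4365414211856403474476087310 ≈ 0.81627 + 1.5142e-8*I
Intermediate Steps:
S(K) = √2/√K (S(K) = √(2*K)/K = (√2*√K)/K = √2/√K)
N = -3755428216891/751085700210 (N = -5 + ((1938345 + 1755722)/(2392366 + 1270124))/2665977 = -5 + (3694067/3662490)*(1/2665977) = -5 + (3694067*(1/3662490))*(1/2665977) = -5 + (284159/281730)*(1/2665977) = -5 + 284159/751085700210 = -3755428216891/751085700210 ≈ -5.0000)
(N + 1442541)/(S(-1861) + 1767237) = (-3755428216891/751085700210 + 1442541)/(√2/√(-1861) + 1767237) = 1083468161638416719/(751085700210*(√2*(-I*√1861/1861) + 1767237)) = 1083468161638416719/(751085700210*(-I*√3722/1861 + 1767237)) = 1083468161638416719/(751085700210*(1767237 - I*√3722/1861))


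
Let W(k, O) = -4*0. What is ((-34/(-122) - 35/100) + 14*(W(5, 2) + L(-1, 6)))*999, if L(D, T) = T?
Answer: 102290607/1220 ≈ 83845.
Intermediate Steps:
W(k, O) = 0
((-34/(-122) - 35/100) + 14*(W(5, 2) + L(-1, 6)))*999 = ((-34/(-122) - 35/100) + 14*(0 + 6))*999 = ((-34*(-1/122) - 35*1/100) + 14*6)*999 = ((17/61 - 7/20) + 84)*999 = (-87/1220 + 84)*999 = (102393/1220)*999 = 102290607/1220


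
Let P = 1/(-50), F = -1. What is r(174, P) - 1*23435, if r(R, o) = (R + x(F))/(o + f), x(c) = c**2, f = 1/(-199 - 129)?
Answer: -837745/27 ≈ -31028.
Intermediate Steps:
P = -1/50 ≈ -0.020000
f = -1/328 (f = 1/(-328) = -1/328 ≈ -0.0030488)
r(R, o) = (1 + R)/(-1/328 + o) (r(R, o) = (R + (-1)**2)/(o - 1/328) = (R + 1)/(-1/328 + o) = (1 + R)/(-1/328 + o))
r(174, P) - 1*23435 = 328*(1 + 174)/(-1 + 328*(-1/50)) - 1*23435 = 328*175/(-1 - 164/25) - 23435 = 328*175/(-189/25) - 23435 = 328*(-25/189)*175 - 23435 = -205000/27 - 23435 = -837745/27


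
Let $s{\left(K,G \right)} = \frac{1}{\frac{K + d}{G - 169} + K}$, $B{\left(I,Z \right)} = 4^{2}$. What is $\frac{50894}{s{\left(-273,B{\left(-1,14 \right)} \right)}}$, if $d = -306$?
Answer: $- \frac{698774620}{51} \approx -1.3701 \cdot 10^{7}$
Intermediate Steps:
$B{\left(I,Z \right)} = 16$
$s{\left(K,G \right)} = \frac{1}{K + \frac{-306 + K}{-169 + G}}$ ($s{\left(K,G \right)} = \frac{1}{\frac{K - 306}{G - 169} + K} = \frac{1}{\frac{-306 + K}{-169 + G} + K} = \frac{1}{K + \frac{-306 + K}{-169 + G}}$)
$\frac{50894}{s{\left(-273,B{\left(-1,14 \right)} \right)}} = \frac{50894}{\frac{1}{306 + 168 \left(-273\right) - 16 \left(-273\right)} \left(169 - 16\right)} = \frac{50894}{\frac{1}{306 - 45864 + 4368} \left(169 - 16\right)} = \frac{50894}{\frac{1}{-41190} \cdot 153} = \frac{50894}{\left(- \frac{1}{41190}\right) 153} = \frac{50894}{- \frac{51}{13730}} = 50894 \left(- \frac{13730}{51}\right) = - \frac{698774620}{51}$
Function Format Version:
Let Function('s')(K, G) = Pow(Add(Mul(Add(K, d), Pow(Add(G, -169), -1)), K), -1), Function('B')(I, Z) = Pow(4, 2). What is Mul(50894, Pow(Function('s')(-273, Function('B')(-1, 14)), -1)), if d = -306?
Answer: Rational(-698774620, 51) ≈ -1.3701e+7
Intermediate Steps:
Function('B')(I, Z) = 16
Function('s')(K, G) = Pow(Add(K, Mul(Pow(Add(-169, G), -1), Add(-306, K))), -1) (Function('s')(K, G) = Pow(Add(Mul(Add(K, -306), Pow(Add(G, -169), -1)), K), -1) = Pow(Add(Mul(Add(-306, K), Pow(Add(-169, G), -1)), K), -1) = Pow(Add(Mul(Pow(Add(-169, G), -1), Add(-306, K)), K), -1) = Pow(Add(K, Mul(Pow(Add(-169, G), -1), Add(-306, K))), -1))
Mul(50894, Pow(Function('s')(-273, Function('B')(-1, 14)), -1)) = Mul(50894, Pow(Mul(Pow(Add(306, Mul(168, -273), Mul(-1, 16, -273)), -1), Add(169, Mul(-1, 16))), -1)) = Mul(50894, Pow(Mul(Pow(Add(306, -45864, 4368), -1), Add(169, -16)), -1)) = Mul(50894, Pow(Mul(Pow(-41190, -1), 153), -1)) = Mul(50894, Pow(Mul(Rational(-1, 41190), 153), -1)) = Mul(50894, Pow(Rational(-51, 13730), -1)) = Mul(50894, Rational(-13730, 51)) = Rational(-698774620, 51)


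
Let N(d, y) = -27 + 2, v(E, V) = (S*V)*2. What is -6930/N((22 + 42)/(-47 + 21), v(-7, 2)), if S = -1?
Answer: 1386/5 ≈ 277.20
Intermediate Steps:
v(E, V) = -2*V (v(E, V) = -V*2 = -2*V)
N(d, y) = -25
-6930/N((22 + 42)/(-47 + 21), v(-7, 2)) = -6930/(-25) = -6930*(-1/25) = 1386/5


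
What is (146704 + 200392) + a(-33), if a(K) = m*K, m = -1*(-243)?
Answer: 339077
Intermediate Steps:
m = 243
a(K) = 243*K
(146704 + 200392) + a(-33) = (146704 + 200392) + 243*(-33) = 347096 - 8019 = 339077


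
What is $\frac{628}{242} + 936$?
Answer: $\frac{113570}{121} \approx 938.59$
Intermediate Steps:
$\frac{628}{242} + 936 = 628 \cdot \frac{1}{242} + 936 = \frac{314}{121} + 936 = \frac{113570}{121}$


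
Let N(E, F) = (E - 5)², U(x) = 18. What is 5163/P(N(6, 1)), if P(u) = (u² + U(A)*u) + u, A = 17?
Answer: 5163/20 ≈ 258.15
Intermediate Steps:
N(E, F) = (-5 + E)²
P(u) = u² + 19*u (P(u) = (u² + 18*u) + u = u² + 19*u)
5163/P(N(6, 1)) = 5163/(((-5 + 6)²*(19 + (-5 + 6)²))) = 5163/((1²*(19 + 1²))) = 5163/((1*(19 + 1))) = 5163/((1*20)) = 5163/20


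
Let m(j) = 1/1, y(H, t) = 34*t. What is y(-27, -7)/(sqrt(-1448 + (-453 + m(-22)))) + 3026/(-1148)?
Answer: -1513/574 + 119*I*sqrt(19)/95 ≈ -2.6359 + 5.4601*I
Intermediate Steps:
m(j) = 1
y(-27, -7)/(sqrt(-1448 + (-453 + m(-22)))) + 3026/(-1148) = (34*(-7))/(sqrt(-1448 + (-453 + 1))) + 3026/(-1148) = -238/sqrt(-1448 - 452) + 3026*(-1/1148) = -238*(-I*sqrt(19)/190) - 1513/574 = -(-119)*I*sqrt(19)/95 - 1513/574 = 119*I*sqrt(19)/95 - 1513/574 = -1513/574 + 119*I*sqrt(19)/95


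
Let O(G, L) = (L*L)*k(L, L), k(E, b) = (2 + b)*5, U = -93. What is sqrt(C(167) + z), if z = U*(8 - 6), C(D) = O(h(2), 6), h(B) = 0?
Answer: sqrt(1254) ≈ 35.412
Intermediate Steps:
k(E, b) = 10 + 5*b
O(G, L) = L**2*(10 + 5*L) (O(G, L) = (L*L)*(10 + 5*L) = L**2*(10 + 5*L))
C(D) = 1440 (C(D) = 5*6**2*(2 + 6) = 5*36*8 = 1440)
z = -186 (z = -93*(8 - 6) = -93*2 = -186)
sqrt(C(167) + z) = sqrt(1440 - 186) = sqrt(1254)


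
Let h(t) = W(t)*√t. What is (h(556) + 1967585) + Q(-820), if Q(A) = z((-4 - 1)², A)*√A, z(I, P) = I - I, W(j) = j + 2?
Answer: 1967585 + 1116*√139 ≈ 1.9807e+6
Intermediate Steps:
W(j) = 2 + j
h(t) = √t*(2 + t) (h(t) = (2 + t)*√t = √t*(2 + t))
z(I, P) = 0
Q(A) = 0 (Q(A) = 0*√A = 0)
(h(556) + 1967585) + Q(-820) = (√556*(2 + 556) + 1967585) + 0 = ((2*√139)*558 + 1967585) + 0 = (1116*√139 + 1967585) + 0 = (1967585 + 1116*√139) + 0 = 1967585 + 1116*√139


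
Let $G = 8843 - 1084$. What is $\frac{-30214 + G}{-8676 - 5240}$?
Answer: $\frac{22455}{13916} \approx 1.6136$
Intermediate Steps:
$G = 7759$ ($G = 8843 - 1084 = 7759$)
$\frac{-30214 + G}{-8676 - 5240} = \frac{-30214 + 7759}{-8676 - 5240} = - \frac{22455}{-13916} = \left(-22455\right) \left(- \frac{1}{13916}\right) = \frac{22455}{13916}$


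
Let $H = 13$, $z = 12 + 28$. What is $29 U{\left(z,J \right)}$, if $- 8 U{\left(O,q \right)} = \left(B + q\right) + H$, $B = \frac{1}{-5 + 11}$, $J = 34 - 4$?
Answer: $- \frac{7511}{48} \approx -156.48$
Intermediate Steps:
$J = 30$
$B = \frac{1}{6} \approx 0.16667$
$z = 40$
$U{\left(O,q \right)} = - \frac{79}{48} - \frac{q}{8}$ ($U{\left(O,q \right)} = - \frac{\left(\frac{1}{6} + q\right) + 13}{8} = - \frac{\frac{79}{6} + q}{8} = - \frac{79}{48} - \frac{q}{8}$)
$29 U{\left(z,J \right)} = 29 \left(- \frac{79}{48} - \frac{15}{4}\right) = 29 \left(- \frac{259}{48}\right) = - \frac{7511}{48}$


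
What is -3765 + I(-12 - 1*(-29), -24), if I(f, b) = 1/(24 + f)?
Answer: -154364/41 ≈ -3765.0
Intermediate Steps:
-3765 + I(-12 - 1*(-29), -24) = -3765 + 1/(24 + (-12 - 1*(-29))) = -3765 + 1/(24 + (-12 + 29)) = -3765 + 1/(24 + 17) = -3765 + 1/41 = -154364/41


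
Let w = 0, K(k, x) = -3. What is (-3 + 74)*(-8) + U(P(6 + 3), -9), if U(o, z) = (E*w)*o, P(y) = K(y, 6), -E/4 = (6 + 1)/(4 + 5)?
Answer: -568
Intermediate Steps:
E = -28/9 (E = -4*(6 + 1)/(4 + 5) = -28/9 ≈ -3.1111)
P(y) = -3
U(o, z) = 0 (U(o, z) = (-28/9*0)*o = 0*o = 0)
(-3 + 74)*(-8) + U(P(6 + 3), -9) = (-3 + 74)*(-8) + 0 = 71*(-8) + 0 = -568 + 0 = -568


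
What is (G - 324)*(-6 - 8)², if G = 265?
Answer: -11564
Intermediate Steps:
(G - 324)*(-6 - 8)² = (265 - 324)*(-6 - 8)² = -59*(-14)² = -59*196 = -11564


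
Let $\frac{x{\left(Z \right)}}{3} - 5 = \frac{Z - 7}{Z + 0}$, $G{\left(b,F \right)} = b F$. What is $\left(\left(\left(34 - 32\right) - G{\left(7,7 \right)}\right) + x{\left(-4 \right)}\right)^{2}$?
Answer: $\frac{9025}{16} \approx 564.06$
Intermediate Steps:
$G{\left(b,F \right)} = F b$
$x{\left(Z \right)} = 15 + \frac{3 \left(-7 + Z\right)}{Z}$ ($x{\left(Z \right)} = 15 + 3 \frac{Z - 7}{Z + 0} = 15 + 3 \frac{-7 + Z}{Z} = 15 + \frac{3 \left(-7 + Z\right)}{Z}$)
$\left(\left(\left(34 - 32\right) - G{\left(7,7 \right)}\right) + x{\left(-4 \right)}\right)^{2} = \left(\left(\left(34 - 32\right) - 7 \cdot 7\right) + \left(18 - \frac{21}{-4}\right)\right)^{2} = \left(\left(\left(34 - 32\right) - 49\right) + \left(18 - - \frac{21}{4}\right)\right)^{2} = \left(\left(2 - 49\right) + \left(18 + \frac{21}{4}\right)\right)^{2} = \left(-47 + \frac{93}{4}\right)^{2} = \left(- \frac{95}{4}\right)^{2} = \frac{9025}{16}$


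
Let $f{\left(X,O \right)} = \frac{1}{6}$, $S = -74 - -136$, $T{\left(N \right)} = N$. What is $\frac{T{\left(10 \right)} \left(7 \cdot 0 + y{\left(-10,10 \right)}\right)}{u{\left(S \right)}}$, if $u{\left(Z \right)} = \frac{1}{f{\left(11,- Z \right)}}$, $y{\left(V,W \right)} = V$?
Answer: $- \frac{50}{3} \approx -16.667$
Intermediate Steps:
$S = 62$ ($S = -74 + 136 = 62$)
$f{\left(X,O \right)} = \frac{1}{6}$
$u{\left(Z \right)} = 6$ ($u{\left(Z \right)} = \frac{1}{\frac{1}{6}} = 6$)
$\frac{T{\left(10 \right)} \left(7 \cdot 0 + y{\left(-10,10 \right)}\right)}{u{\left(S \right)}} = \frac{10 \left(7 \cdot 0 - 10\right)}{6} = 10 \left(0 - 10\right) \frac{1}{6} = 10 \left(-10\right) \frac{1}{6} = \left(-100\right) \frac{1}{6} = - \frac{50}{3}$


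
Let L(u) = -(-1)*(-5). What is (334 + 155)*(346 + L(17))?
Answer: 166749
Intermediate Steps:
L(u) = -5 (L(u) = -1*5 = -5)
(334 + 155)*(346 + L(17)) = (334 + 155)*(346 - 5) = 489*341 = 166749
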